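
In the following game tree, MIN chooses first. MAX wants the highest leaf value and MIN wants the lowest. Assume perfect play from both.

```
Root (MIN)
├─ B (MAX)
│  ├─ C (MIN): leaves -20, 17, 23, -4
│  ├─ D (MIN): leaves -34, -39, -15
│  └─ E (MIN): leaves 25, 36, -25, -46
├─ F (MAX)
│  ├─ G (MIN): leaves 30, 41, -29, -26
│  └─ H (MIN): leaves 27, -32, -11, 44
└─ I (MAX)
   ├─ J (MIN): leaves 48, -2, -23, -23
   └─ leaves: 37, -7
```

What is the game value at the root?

C (MIN): min(-20, 17, 23, -4) = -20
D (MIN): min(-34, -39, -15) = -39
E (MIN): min(25, 36, -25, -46) = -46
B (MAX): max(-20, -39, -46) = -20
G (MIN): min(30, 41, -29, -26) = -29
H (MIN): min(27, -32, -11, 44) = -32
F (MAX): max(-29, -32) = -29
J (MIN): min(48, -2, -23, -23) = -23
I (MAX): max(-23, 37, -7) = 37
Root (MIN): min(-20, -29, 37) = -29

-29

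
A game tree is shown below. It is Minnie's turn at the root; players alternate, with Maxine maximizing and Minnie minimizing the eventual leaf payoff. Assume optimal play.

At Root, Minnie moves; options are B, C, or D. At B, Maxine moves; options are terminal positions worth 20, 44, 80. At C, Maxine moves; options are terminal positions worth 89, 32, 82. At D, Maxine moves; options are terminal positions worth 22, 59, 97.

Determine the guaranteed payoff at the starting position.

B (Maxine): max(20, 44, 80) = 80
C (Maxine): max(89, 32, 82) = 89
D (Maxine): max(22, 59, 97) = 97
Root (Minnie): min(80, 89, 97) = 80

80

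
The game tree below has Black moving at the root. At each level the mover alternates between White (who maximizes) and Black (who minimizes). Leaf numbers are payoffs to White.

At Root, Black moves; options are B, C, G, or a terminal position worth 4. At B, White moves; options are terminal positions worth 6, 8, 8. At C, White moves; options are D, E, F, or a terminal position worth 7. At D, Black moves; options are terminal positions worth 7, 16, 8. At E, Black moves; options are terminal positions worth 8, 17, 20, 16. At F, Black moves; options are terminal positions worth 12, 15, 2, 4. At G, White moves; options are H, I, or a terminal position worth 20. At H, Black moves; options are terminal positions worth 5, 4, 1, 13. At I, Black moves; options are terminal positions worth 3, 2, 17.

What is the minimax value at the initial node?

B (White): max(6, 8, 8) = 8
D (Black): min(7, 16, 8) = 7
E (Black): min(8, 17, 20, 16) = 8
F (Black): min(12, 15, 2, 4) = 2
C (White): max(7, 8, 2, 7) = 8
H (Black): min(5, 4, 1, 13) = 1
I (Black): min(3, 2, 17) = 2
G (White): max(1, 2, 20) = 20
Root (Black): min(8, 8, 20, 4) = 4

4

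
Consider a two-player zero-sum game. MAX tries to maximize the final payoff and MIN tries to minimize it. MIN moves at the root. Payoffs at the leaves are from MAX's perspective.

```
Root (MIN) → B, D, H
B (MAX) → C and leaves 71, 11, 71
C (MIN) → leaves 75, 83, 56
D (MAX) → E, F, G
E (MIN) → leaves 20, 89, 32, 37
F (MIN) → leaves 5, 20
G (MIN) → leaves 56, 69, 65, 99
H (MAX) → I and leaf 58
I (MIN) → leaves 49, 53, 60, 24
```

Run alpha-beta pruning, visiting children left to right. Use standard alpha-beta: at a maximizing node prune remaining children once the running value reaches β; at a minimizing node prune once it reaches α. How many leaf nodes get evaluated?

C [α=-∞,β=+∞]: v=56
B [α=-∞,β=+∞]: v=71
E [α=-∞,β=71]: v=20
F [α=20,β=71]: v=5 after child 1 ≤ α → α-cutoff, skip 1
G [α=20,β=71]: v=56
D [α=-∞,β=71]: v=56
I [α=-∞,β=56]: v=24
H [α=-∞,β=56]: v=58
Root [α=-∞,β=+∞]: v=56
Leaves evaluated: 20 of 21.

20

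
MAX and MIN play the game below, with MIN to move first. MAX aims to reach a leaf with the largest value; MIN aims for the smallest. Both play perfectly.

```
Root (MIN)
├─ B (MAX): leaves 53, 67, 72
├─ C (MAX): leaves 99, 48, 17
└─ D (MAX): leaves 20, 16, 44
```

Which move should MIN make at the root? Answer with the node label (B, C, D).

B (MAX): max(53, 67, 72) = 72
C (MAX): max(99, 48, 17) = 99
D (MAX): max(20, 16, 44) = 44
Root (MIN): min(72, 99, 44) = 44
MIN picks the child with the lowest value: D (value 44).

D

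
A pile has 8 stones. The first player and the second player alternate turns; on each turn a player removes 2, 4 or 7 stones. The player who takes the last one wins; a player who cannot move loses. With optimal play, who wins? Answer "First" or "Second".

Positions where the player to move wins (W) vs loses (L):
i:   0  1  2  3  4  5  6  7  8
     L  L  W  W  W  W  L  W  W
Position 8 is W, so the first player wins.

First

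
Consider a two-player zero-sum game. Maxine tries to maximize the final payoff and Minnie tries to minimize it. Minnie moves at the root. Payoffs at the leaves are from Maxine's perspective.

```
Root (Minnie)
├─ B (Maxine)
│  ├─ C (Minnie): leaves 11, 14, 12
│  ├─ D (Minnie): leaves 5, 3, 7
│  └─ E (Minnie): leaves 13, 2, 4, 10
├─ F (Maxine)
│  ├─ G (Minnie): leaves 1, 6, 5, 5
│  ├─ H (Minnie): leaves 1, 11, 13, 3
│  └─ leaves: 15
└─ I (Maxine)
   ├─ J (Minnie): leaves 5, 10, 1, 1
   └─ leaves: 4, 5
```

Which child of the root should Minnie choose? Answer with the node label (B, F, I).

C (Minnie): min(11, 14, 12) = 11
D (Minnie): min(5, 3, 7) = 3
E (Minnie): min(13, 2, 4, 10) = 2
B (Maxine): max(11, 3, 2) = 11
G (Minnie): min(1, 6, 5, 5) = 1
H (Minnie): min(1, 11, 13, 3) = 1
F (Maxine): max(1, 1, 15) = 15
J (Minnie): min(5, 10, 1, 1) = 1
I (Maxine): max(1, 4, 5) = 5
Root (Minnie): min(11, 15, 5) = 5
Minnie picks the child with the lowest value: I (value 5).

I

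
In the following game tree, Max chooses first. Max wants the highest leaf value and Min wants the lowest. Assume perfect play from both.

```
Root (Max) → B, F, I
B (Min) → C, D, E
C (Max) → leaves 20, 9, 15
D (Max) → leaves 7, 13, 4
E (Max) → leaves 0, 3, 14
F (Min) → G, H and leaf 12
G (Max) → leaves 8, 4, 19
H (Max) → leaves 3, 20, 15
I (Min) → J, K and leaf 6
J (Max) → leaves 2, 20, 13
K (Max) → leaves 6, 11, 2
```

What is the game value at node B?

C: max(20, 9, 15) = 20
D: max(7, 13, 4) = 13
E: max(0, 3, 14) = 14
B: min(20, 13, 14) = 13

13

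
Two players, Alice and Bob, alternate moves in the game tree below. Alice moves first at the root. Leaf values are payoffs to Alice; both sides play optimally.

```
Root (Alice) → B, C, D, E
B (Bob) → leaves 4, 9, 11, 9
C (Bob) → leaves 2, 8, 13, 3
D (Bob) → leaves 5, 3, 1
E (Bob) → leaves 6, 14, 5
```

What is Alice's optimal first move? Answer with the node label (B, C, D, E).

B (Bob): min(4, 9, 11, 9) = 4
C (Bob): min(2, 8, 13, 3) = 2
D (Bob): min(5, 3, 1) = 1
E (Bob): min(6, 14, 5) = 5
Root (Alice): max(4, 2, 1, 5) = 5
Alice picks the child with the highest value: E (value 5).

E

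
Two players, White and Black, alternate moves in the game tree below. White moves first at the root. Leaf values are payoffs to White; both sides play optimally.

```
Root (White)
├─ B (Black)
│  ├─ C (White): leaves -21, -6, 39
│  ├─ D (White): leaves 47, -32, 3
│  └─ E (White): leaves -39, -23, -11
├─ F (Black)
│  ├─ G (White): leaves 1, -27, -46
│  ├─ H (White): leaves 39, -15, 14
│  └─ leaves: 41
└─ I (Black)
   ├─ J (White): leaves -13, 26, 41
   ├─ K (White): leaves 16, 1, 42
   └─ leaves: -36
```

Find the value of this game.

C (White): max(-21, -6, 39) = 39
D (White): max(47, -32, 3) = 47
E (White): max(-39, -23, -11) = -11
B (Black): min(39, 47, -11) = -11
G (White): max(1, -27, -46) = 1
H (White): max(39, -15, 14) = 39
F (Black): min(1, 39, 41) = 1
J (White): max(-13, 26, 41) = 41
K (White): max(16, 1, 42) = 42
I (Black): min(41, 42, -36) = -36
Root (White): max(-11, 1, -36) = 1

1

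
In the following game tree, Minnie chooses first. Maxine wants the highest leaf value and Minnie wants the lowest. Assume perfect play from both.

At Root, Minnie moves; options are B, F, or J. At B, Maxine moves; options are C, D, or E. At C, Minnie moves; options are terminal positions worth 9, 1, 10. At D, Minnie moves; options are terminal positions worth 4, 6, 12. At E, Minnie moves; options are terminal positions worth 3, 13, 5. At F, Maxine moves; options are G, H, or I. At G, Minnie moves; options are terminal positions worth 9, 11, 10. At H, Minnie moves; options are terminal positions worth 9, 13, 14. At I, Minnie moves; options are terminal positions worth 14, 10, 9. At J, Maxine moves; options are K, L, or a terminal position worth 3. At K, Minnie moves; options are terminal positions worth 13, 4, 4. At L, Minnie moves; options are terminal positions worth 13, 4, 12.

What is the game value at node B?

4

C: min(9, 1, 10) = 1
D: min(4, 6, 12) = 4
E: min(3, 13, 5) = 3
B: max(1, 4, 3) = 4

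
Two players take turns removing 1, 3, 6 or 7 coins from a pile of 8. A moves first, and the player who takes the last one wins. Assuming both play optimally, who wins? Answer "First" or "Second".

First

Compute winning (W) and losing (L) positions by backward induction:
i:   0  1  2  3  4  5  6  7  8
     L  W  L  W  L  W  W  W  W
Position 8 is W, so the first player wins.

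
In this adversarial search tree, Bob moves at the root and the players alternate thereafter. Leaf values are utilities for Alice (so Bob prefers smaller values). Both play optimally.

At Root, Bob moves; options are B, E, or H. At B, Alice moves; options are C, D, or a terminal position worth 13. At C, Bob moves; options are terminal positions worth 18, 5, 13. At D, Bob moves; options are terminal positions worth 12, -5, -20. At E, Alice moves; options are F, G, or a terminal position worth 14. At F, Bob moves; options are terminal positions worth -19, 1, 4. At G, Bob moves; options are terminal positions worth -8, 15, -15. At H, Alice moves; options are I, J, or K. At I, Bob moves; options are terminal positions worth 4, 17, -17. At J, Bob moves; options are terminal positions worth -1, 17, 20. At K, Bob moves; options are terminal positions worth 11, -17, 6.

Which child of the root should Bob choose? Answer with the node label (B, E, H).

H

C (Bob): min(18, 5, 13) = 5
D (Bob): min(12, -5, -20) = -20
B (Alice): max(5, -20, 13) = 13
F (Bob): min(-19, 1, 4) = -19
G (Bob): min(-8, 15, -15) = -15
E (Alice): max(-19, -15, 14) = 14
I (Bob): min(4, 17, -17) = -17
J (Bob): min(-1, 17, 20) = -1
K (Bob): min(11, -17, 6) = -17
H (Alice): max(-17, -1, -17) = -1
Root (Bob): min(13, 14, -1) = -1
Bob picks the child with the lowest value: H (value -1).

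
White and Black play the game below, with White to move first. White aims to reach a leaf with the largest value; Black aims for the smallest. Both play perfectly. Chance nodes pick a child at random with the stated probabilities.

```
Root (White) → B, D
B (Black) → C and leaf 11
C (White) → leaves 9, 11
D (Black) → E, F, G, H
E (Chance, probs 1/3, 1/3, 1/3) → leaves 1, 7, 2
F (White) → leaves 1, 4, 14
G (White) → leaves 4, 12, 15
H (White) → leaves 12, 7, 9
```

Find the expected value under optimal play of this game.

11

C (White): max(9, 11) = 11
B (Black): min(11, 11) = 11
E (Chance): 1/3·1 + 1/3·7 + 1/3·2 = 3.33
F (White): max(1, 4, 14) = 14
G (White): max(4, 12, 15) = 15
H (White): max(12, 7, 9) = 12
D (Black): min(3.33, 14, 15, 12) = 3.33
Root (White): max(11, 3.33) = 11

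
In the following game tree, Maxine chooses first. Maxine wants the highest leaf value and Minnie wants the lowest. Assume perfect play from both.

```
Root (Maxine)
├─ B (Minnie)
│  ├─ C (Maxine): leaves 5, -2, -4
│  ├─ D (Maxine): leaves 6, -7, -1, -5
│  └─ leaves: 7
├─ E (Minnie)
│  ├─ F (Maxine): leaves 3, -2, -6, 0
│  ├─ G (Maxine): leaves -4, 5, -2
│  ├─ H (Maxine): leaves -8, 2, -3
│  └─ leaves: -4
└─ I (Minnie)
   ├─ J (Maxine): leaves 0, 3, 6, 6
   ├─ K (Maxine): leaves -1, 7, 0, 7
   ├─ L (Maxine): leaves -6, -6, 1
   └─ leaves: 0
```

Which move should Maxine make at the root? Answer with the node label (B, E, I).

B

C (Maxine): max(5, -2, -4) = 5
D (Maxine): max(6, -7, -1, -5) = 6
B (Minnie): min(5, 6, 7) = 5
F (Maxine): max(3, -2, -6, 0) = 3
G (Maxine): max(-4, 5, -2) = 5
H (Maxine): max(-8, 2, -3) = 2
E (Minnie): min(3, 5, 2, -4) = -4
J (Maxine): max(0, 3, 6, 6) = 6
K (Maxine): max(-1, 7, 0, 7) = 7
L (Maxine): max(-6, -6, 1) = 1
I (Minnie): min(6, 7, 1, 0) = 0
Root (Maxine): max(5, -4, 0) = 5
Maxine picks the child with the highest value: B (value 5).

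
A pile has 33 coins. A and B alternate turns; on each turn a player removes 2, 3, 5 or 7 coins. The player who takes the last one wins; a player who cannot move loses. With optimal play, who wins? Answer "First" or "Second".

First

W/L table (W = player to move can force a win):
i:   0  1  2  3  4  5  6  7  8  9 10 11 12 13 14 15 16 17 18 19 20 21 22 23 24 25 26 27 28 29 30 31 32 33
     L  L  W  W  W  W  W  W  W  L  L  W  W  W  W  W  W  W  L  L  W  W  W  W  W  W  W  L  L  W  W  W  W  W
Position 33 is W, so the first player wins.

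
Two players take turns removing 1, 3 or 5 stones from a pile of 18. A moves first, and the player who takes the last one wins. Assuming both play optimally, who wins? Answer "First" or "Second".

Positions where the player to move wins (W) vs loses (L):
i:   0  1  2  3  4  5  6  7  8  9 10 11 12 13 14 15 16 17 18
     L  W  L  W  L  W  L  W  L  W  L  W  L  W  L  W  L  W  L
Position 18 is L, so the second player wins.

Second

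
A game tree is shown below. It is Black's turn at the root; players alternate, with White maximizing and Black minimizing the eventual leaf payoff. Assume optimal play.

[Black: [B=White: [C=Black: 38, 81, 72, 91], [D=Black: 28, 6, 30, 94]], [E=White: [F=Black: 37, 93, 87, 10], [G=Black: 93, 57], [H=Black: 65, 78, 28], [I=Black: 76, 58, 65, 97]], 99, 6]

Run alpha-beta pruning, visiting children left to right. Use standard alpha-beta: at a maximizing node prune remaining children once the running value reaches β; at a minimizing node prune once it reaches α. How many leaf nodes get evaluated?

C [α=-∞,β=+∞]: v=38
D [α=38,β=+∞]: v=28 after child 1 ≤ α → α-cutoff, skip 3
B [α=-∞,β=+∞]: v=38
F [α=-∞,β=38]: v=10
G [α=10,β=38]: v=57
E [α=-∞,β=38]: v=57 after child 2 ≥ β → β-cutoff, skip 2
Root [α=-∞,β=+∞]: v=6
Leaves evaluated: 13 of 23.

13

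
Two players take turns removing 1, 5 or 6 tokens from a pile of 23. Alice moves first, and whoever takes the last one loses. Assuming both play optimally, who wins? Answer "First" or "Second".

Second

W/L table (W = player to move can force a win):
i:   0  1  2  3  4  5  6  7  8  9 10 11 12 13 14 15 16 17 18 19 20 21 22 23
     W  L  W  L  W  L  W  W  W  W  W  W  L  W  L  W  L  W  W  W  W  W  W  L
Position 23 is L, so the second player wins.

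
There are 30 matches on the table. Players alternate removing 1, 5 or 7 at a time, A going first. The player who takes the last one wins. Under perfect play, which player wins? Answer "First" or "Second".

Compute winning (W) and losing (L) positions by backward induction:
i:   0  1  2  3  4  5  6  7  8  9 10 11 12 13 14 15 16 17 18 19 20 21 22 23 24 25 26 27 28 29 30
     L  W  L  W  L  W  L  W  L  W  L  W  L  W  L  W  L  W  L  W  L  W  L  W  L  W  L  W  L  W  L
Position 30 is L, so the second player wins.

Second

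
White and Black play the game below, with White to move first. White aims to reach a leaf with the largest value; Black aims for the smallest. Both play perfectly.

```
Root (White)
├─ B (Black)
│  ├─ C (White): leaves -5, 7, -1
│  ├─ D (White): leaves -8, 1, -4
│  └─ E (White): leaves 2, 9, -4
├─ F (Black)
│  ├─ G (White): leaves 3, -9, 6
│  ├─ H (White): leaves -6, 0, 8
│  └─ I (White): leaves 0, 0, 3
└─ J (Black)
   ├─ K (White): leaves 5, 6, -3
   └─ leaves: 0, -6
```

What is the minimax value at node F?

3

G: max(3, -9, 6) = 6
H: max(-6, 0, 8) = 8
I: max(0, 0, 3) = 3
F: min(6, 8, 3) = 3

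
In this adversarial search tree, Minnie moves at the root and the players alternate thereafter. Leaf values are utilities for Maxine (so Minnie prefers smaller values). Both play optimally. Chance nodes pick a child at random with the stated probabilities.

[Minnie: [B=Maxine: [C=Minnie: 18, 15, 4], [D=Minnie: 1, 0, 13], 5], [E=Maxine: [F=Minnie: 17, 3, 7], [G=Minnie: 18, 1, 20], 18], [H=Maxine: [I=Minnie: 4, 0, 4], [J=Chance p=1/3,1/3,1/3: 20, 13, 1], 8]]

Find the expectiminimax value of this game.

5

C (Minnie): min(18, 15, 4) = 4
D (Minnie): min(1, 0, 13) = 0
B (Maxine): max(4, 0, 5) = 5
F (Minnie): min(17, 3, 7) = 3
G (Minnie): min(18, 1, 20) = 1
E (Maxine): max(3, 1, 18) = 18
I (Minnie): min(4, 0, 4) = 0
J (Chance): 1/3·20 + 1/3·13 + 1/3·1 = 11.33
H (Maxine): max(0, 11.33, 8) = 11.33
Root (Minnie): min(5, 18, 11.33) = 5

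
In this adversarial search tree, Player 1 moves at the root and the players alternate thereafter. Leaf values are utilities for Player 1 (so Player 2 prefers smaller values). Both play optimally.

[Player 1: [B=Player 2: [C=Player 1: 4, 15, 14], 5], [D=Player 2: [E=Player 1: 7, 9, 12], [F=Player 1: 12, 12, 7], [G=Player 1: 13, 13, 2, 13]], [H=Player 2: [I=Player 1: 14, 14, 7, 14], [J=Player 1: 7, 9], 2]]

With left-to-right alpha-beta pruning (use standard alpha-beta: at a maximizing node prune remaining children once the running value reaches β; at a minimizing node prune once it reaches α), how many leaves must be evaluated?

15

C [α=-∞,β=+∞]: v=15
B [α=-∞,β=+∞]: v=5
E [α=5,β=+∞]: v=12
F [α=5,β=12]: v=12 after child 1 ≥ β → β-cutoff, skip 2
G [α=5,β=12]: v=13 after child 1 ≥ β → β-cutoff, skip 3
D [α=5,β=+∞]: v=12
I [α=12,β=+∞]: v=14
J [α=12,β=14]: v=9
H [α=12,β=+∞]: v=9 after child 2 ≤ α → α-cutoff, skip 1
Root [α=-∞,β=+∞]: v=12
Leaves evaluated: 15 of 21.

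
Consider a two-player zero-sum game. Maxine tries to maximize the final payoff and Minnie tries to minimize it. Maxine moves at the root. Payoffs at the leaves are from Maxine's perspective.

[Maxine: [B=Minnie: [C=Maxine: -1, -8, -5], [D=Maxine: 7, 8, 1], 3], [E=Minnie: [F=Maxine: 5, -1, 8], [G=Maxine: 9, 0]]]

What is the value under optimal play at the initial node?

C (Maxine): max(-1, -8, -5) = -1
D (Maxine): max(7, 8, 1) = 8
B (Minnie): min(-1, 8, 3) = -1
F (Maxine): max(5, -1, 8) = 8
G (Maxine): max(9, 0) = 9
E (Minnie): min(8, 9) = 8
Root (Maxine): max(-1, 8) = 8

8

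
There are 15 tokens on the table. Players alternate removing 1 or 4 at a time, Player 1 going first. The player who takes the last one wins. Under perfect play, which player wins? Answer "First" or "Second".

Compute winning (W) and losing (L) positions by backward induction:
i:   0  1  2  3  4  5  6  7  8  9 10 11 12 13 14 15
     L  W  L  W  W  L  W  L  W  W  L  W  L  W  W  L
Position 15 is L, so the second player wins.

Second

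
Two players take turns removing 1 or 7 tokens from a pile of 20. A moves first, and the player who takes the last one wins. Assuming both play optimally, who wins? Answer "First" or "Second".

Compute winning (W) and losing (L) positions by backward induction:
i:   0  1  2  3  4  5  6  7  8  9 10 11 12 13 14 15 16 17 18 19 20
     L  W  L  W  L  W  L  W  L  W  L  W  L  W  L  W  L  W  L  W  L
Position 20 is L, so the second player wins.

Second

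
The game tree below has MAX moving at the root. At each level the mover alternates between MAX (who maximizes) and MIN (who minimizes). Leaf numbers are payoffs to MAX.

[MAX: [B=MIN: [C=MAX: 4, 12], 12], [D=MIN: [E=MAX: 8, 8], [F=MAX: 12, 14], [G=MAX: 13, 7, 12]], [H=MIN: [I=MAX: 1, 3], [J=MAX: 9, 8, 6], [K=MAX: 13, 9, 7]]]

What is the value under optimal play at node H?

3

I: max(1, 3) = 3
J: max(9, 8, 6) = 9
K: max(13, 9, 7) = 13
H: min(3, 9, 13) = 3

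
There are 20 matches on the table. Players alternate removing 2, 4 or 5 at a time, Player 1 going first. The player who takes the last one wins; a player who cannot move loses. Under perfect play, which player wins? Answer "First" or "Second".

i:   0  1  2  3  4  5  6  7  8  9 10 11 12 13 14 15 16 17 18 19 20
     L  L  W  W  W  W  W  L  L  W  W  W  W  W  L  L  W  W  W  W  W
Position 20 is W, so the first player wins.

First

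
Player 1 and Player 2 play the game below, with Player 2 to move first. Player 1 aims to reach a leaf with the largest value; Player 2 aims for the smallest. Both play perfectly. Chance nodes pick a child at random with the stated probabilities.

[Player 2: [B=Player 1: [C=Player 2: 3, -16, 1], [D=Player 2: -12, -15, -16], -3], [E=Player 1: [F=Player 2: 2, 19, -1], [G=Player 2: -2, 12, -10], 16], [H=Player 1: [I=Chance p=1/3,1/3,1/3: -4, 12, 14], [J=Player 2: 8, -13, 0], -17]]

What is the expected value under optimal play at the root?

C (Player 2): min(3, -16, 1) = -16
D (Player 2): min(-12, -15, -16) = -16
B (Player 1): max(-16, -16, -3) = -3
F (Player 2): min(2, 19, -1) = -1
G (Player 2): min(-2, 12, -10) = -10
E (Player 1): max(-1, -10, 16) = 16
I (Chance): 1/3·-4 + 1/3·12 + 1/3·14 = 7.33
J (Player 2): min(8, -13, 0) = -13
H (Player 1): max(7.33, -13, -17) = 7.33
Root (Player 2): min(-3, 16, 7.33) = -3

-3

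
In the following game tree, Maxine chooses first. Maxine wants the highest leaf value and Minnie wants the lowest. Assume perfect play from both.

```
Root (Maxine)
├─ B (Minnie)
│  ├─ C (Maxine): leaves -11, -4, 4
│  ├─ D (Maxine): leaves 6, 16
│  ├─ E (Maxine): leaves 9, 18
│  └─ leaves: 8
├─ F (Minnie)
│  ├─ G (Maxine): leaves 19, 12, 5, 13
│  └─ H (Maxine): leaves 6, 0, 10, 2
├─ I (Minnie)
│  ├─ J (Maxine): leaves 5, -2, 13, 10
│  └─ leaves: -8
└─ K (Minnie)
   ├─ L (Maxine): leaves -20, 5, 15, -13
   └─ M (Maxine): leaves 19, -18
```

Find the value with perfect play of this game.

15

C (Maxine): max(-11, -4, 4) = 4
D (Maxine): max(6, 16) = 16
E (Maxine): max(9, 18) = 18
B (Minnie): min(4, 16, 18, 8) = 4
G (Maxine): max(19, 12, 5, 13) = 19
H (Maxine): max(6, 0, 10, 2) = 10
F (Minnie): min(19, 10) = 10
J (Maxine): max(5, -2, 13, 10) = 13
I (Minnie): min(13, -8) = -8
L (Maxine): max(-20, 5, 15, -13) = 15
M (Maxine): max(19, -18) = 19
K (Minnie): min(15, 19) = 15
Root (Maxine): max(4, 10, -8, 15) = 15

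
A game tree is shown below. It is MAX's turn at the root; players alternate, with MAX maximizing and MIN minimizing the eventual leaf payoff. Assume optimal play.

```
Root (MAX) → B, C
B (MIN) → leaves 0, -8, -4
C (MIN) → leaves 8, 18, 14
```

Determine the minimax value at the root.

8

B (MIN): min(0, -8, -4) = -8
C (MIN): min(8, 18, 14) = 8
Root (MAX): max(-8, 8) = 8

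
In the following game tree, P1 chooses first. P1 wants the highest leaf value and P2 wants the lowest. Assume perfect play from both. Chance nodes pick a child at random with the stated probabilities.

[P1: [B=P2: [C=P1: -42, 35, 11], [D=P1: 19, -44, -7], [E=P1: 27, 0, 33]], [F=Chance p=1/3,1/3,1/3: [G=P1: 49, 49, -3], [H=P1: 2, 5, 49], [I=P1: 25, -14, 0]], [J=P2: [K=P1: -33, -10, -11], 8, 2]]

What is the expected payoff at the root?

C (P1): max(-42, 35, 11) = 35
D (P1): max(19, -44, -7) = 19
E (P1): max(27, 0, 33) = 33
B (P2): min(35, 19, 33) = 19
G (P1): max(49, 49, -3) = 49
H (P1): max(2, 5, 49) = 49
I (P1): max(25, -14, 0) = 25
F (Chance): 1/3·49 + 1/3·49 + 1/3·25 = 41
K (P1): max(-33, -10, -11) = -10
J (P2): min(-10, 8, 2) = -10
Root (P1): max(19, 41, -10) = 41

41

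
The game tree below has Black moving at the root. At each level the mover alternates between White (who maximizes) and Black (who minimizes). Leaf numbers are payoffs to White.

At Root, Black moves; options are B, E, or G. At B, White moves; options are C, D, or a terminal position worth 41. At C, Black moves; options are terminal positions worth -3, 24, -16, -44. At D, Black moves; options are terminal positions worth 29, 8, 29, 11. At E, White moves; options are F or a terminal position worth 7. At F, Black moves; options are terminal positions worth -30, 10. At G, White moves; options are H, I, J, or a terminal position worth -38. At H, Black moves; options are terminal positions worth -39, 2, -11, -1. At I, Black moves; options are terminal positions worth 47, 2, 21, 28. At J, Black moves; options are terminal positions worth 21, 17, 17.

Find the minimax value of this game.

C (Black): min(-3, 24, -16, -44) = -44
D (Black): min(29, 8, 29, 11) = 8
B (White): max(-44, 8, 41) = 41
F (Black): min(-30, 10) = -30
E (White): max(-30, 7) = 7
H (Black): min(-39, 2, -11, -1) = -39
I (Black): min(47, 2, 21, 28) = 2
J (Black): min(21, 17, 17) = 17
G (White): max(-39, 2, 17, -38) = 17
Root (Black): min(41, 7, 17) = 7

7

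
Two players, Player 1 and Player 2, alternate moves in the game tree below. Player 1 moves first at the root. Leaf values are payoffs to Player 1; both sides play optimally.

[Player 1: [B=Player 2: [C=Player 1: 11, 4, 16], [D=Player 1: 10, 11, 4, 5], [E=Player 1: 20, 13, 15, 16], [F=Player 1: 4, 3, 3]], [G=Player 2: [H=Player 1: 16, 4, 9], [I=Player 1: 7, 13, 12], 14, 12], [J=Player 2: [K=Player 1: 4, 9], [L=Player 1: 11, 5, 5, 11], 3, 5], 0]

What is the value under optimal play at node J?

3

K: max(4, 9) = 9
L: max(11, 5, 5, 11) = 11
J: min(9, 11, 3, 5) = 3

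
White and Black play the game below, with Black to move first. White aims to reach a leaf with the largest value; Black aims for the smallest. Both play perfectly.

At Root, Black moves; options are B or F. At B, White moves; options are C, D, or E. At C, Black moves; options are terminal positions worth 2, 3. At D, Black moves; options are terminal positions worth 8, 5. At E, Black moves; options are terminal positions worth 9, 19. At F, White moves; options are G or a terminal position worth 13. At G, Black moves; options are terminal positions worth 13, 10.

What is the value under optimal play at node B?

C: min(2, 3) = 2
D: min(8, 5) = 5
E: min(9, 19) = 9
B: max(2, 5, 9) = 9

9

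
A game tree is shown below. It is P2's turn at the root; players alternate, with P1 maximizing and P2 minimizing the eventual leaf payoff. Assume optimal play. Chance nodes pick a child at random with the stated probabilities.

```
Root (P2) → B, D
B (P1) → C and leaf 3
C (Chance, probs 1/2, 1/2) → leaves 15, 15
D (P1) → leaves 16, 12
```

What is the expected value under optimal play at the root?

C (Chance): 1/2·15 + 1/2·15 = 15
B (P1): max(15, 3) = 15
D (P1): max(16, 12) = 16
Root (P2): min(15, 16) = 15

15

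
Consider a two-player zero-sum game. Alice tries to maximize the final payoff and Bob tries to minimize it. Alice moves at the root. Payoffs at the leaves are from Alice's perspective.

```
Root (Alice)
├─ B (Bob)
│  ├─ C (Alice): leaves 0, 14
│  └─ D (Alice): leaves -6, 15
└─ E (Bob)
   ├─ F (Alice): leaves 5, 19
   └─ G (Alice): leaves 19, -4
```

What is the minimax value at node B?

C: max(0, 14) = 14
D: max(-6, 15) = 15
B: min(14, 15) = 14

14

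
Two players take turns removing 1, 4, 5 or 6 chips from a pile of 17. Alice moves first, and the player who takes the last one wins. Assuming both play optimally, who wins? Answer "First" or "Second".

Positions where the player to move wins (W) vs loses (L):
i:   0  1  2  3  4  5  6  7  8  9 10 11 12 13 14 15 16 17
     L  W  L  W  W  W  W  W  W  L  W  L  W  W  W  W  W  W
Position 17 is W, so the first player wins.

First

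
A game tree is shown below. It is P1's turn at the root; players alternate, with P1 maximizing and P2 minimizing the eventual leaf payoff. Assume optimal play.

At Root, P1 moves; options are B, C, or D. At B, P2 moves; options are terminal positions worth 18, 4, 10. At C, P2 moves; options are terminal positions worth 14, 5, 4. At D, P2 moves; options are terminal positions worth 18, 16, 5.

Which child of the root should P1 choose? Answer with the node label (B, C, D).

B (P2): min(18, 4, 10) = 4
C (P2): min(14, 5, 4) = 4
D (P2): min(18, 16, 5) = 5
Root (P1): max(4, 4, 5) = 5
P1 picks the child with the highest value: D (value 5).

D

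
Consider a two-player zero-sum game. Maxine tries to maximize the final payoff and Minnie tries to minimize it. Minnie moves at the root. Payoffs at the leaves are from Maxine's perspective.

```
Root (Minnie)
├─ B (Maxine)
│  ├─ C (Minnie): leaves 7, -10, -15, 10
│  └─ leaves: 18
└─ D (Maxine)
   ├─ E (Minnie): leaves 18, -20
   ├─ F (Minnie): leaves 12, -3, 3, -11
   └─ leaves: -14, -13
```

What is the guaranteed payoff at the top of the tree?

C (Minnie): min(7, -10, -15, 10) = -15
B (Maxine): max(-15, 18) = 18
E (Minnie): min(18, -20) = -20
F (Minnie): min(12, -3, 3, -11) = -11
D (Maxine): max(-20, -11, -14, -13) = -11
Root (Minnie): min(18, -11) = -11

-11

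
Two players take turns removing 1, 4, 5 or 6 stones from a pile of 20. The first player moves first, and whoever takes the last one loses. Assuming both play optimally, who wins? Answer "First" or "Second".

First

i:   0  1  2  3  4  5  6  7  8  9 10 11 12 13 14 15 16 17 18 19 20
     W  L  W  L  W  W  W  W  W  W  L  W  L  W  W  W  W  W  W  L  W
Position 20 is W, so the first player wins.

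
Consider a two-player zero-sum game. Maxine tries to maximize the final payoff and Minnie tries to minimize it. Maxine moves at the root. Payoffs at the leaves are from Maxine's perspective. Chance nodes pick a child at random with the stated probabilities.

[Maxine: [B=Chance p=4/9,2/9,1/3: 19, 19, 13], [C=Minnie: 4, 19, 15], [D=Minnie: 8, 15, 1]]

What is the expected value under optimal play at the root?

B (Chance): 4/9·19 + 2/9·19 + 1/3·13 = 17
C (Minnie): min(4, 19, 15) = 4
D (Minnie): min(8, 15, 1) = 1
Root (Maxine): max(17, 4, 1) = 17

17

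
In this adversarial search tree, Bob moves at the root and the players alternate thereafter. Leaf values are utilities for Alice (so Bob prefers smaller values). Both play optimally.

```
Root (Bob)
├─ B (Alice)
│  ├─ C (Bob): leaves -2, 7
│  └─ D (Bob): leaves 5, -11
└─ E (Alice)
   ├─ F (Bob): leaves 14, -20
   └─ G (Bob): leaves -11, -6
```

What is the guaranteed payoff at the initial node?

-11

C (Bob): min(-2, 7) = -2
D (Bob): min(5, -11) = -11
B (Alice): max(-2, -11) = -2
F (Bob): min(14, -20) = -20
G (Bob): min(-11, -6) = -11
E (Alice): max(-20, -11) = -11
Root (Bob): min(-2, -11) = -11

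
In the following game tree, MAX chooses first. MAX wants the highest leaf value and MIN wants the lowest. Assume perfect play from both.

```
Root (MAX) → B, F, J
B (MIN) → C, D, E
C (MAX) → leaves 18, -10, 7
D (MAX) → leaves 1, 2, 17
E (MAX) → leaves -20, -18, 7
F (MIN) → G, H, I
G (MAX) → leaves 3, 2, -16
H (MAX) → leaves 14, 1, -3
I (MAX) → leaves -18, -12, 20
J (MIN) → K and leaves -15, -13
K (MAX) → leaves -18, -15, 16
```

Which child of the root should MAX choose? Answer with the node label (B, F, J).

B

C (MAX): max(18, -10, 7) = 18
D (MAX): max(1, 2, 17) = 17
E (MAX): max(-20, -18, 7) = 7
B (MIN): min(18, 17, 7) = 7
G (MAX): max(3, 2, -16) = 3
H (MAX): max(14, 1, -3) = 14
I (MAX): max(-18, -12, 20) = 20
F (MIN): min(3, 14, 20) = 3
K (MAX): max(-18, -15, 16) = 16
J (MIN): min(16, -15, -13) = -15
Root (MAX): max(7, 3, -15) = 7
MAX picks the child with the highest value: B (value 7).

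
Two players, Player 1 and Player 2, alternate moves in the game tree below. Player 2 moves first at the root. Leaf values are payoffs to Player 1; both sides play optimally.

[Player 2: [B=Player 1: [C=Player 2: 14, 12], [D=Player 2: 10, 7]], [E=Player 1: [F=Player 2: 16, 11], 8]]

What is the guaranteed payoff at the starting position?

C (Player 2): min(14, 12) = 12
D (Player 2): min(10, 7) = 7
B (Player 1): max(12, 7) = 12
F (Player 2): min(16, 11) = 11
E (Player 1): max(11, 8) = 11
Root (Player 2): min(12, 11) = 11

11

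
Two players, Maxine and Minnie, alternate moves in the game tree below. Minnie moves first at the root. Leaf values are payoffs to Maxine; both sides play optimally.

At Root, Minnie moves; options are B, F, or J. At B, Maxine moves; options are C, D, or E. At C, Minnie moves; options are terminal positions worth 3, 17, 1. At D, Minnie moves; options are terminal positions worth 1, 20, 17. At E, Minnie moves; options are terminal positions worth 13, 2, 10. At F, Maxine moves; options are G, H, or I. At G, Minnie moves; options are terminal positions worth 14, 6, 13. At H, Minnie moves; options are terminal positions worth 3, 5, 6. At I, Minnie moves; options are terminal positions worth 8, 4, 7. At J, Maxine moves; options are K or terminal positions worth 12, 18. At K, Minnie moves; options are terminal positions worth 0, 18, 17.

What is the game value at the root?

2

C (Minnie): min(3, 17, 1) = 1
D (Minnie): min(1, 20, 17) = 1
E (Minnie): min(13, 2, 10) = 2
B (Maxine): max(1, 1, 2) = 2
G (Minnie): min(14, 6, 13) = 6
H (Minnie): min(3, 5, 6) = 3
I (Minnie): min(8, 4, 7) = 4
F (Maxine): max(6, 3, 4) = 6
K (Minnie): min(0, 18, 17) = 0
J (Maxine): max(0, 12, 18) = 18
Root (Minnie): min(2, 6, 18) = 2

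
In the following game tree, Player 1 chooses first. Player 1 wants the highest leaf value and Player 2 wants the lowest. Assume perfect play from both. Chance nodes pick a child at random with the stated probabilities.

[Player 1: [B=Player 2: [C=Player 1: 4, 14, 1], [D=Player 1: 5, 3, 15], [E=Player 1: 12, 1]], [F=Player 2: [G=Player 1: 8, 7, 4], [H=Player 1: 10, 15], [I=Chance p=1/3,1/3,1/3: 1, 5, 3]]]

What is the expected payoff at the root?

12

C (Player 1): max(4, 14, 1) = 14
D (Player 1): max(5, 3, 15) = 15
E (Player 1): max(12, 1) = 12
B (Player 2): min(14, 15, 12) = 12
G (Player 1): max(8, 7, 4) = 8
H (Player 1): max(10, 15) = 15
I (Chance): 1/3·1 + 1/3·5 + 1/3·3 = 3
F (Player 2): min(8, 15, 3) = 3
Root (Player 1): max(12, 3) = 12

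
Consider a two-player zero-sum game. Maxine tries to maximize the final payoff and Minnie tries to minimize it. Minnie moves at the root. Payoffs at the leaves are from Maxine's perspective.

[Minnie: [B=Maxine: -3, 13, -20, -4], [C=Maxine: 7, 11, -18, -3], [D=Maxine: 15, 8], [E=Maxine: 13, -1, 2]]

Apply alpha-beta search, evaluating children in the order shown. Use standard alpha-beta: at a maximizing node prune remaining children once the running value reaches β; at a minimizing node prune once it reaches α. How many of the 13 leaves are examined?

B [α=-∞,β=+∞]: v=13
C [α=-∞,β=13]: v=11
D [α=-∞,β=11]: v=15 after child 1 ≥ β → β-cutoff, skip 1
E [α=-∞,β=11]: v=13 after child 1 ≥ β → β-cutoff, skip 2
Root [α=-∞,β=+∞]: v=11
Leaves evaluated: 10 of 13.

10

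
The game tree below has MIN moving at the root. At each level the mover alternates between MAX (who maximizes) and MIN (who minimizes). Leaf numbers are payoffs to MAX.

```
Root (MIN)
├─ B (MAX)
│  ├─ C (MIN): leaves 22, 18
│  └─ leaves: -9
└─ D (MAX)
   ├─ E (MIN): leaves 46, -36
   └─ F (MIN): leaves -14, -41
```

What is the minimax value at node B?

C: min(22, 18) = 18
B: max(18, -9) = 18

18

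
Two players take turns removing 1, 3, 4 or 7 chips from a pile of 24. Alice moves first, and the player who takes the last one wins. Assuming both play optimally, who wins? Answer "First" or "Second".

Mark each pile size as W (mover wins) or L (mover loses):
i:   0  1  2  3  4  5  6  7  8  9 10 11 12 13 14 15 16 17 18 19 20 21 22 23 24
     L  W  L  W  W  W  W  W  L  W  L  W  W  W  W  W  L  W  L  W  W  W  W  W  L
Position 24 is L, so the second player wins.

Second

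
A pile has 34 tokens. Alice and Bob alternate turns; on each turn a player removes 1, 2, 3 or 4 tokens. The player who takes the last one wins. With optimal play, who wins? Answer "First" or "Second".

First

i:   0  1  2  3  4  5  6  7  8  9 10 11 12 13 14 15 16 17 18 19 20 21 22 23 24 25 26 27 28 29 30 31 32 33 34
     L  W  W  W  W  L  W  W  W  W  L  W  W  W  W  L  W  W  W  W  L  W  W  W  W  L  W  W  W  W  L  W  W  W  W
Position 34 is W, so the first player wins.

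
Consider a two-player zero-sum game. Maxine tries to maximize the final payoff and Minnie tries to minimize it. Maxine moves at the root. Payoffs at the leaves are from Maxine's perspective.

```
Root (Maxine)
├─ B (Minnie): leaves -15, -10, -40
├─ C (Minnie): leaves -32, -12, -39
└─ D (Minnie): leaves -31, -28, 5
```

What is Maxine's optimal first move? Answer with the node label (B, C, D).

D

B (Minnie): min(-15, -10, -40) = -40
C (Minnie): min(-32, -12, -39) = -39
D (Minnie): min(-31, -28, 5) = -31
Root (Maxine): max(-40, -39, -31) = -31
Maxine picks the child with the highest value: D (value -31).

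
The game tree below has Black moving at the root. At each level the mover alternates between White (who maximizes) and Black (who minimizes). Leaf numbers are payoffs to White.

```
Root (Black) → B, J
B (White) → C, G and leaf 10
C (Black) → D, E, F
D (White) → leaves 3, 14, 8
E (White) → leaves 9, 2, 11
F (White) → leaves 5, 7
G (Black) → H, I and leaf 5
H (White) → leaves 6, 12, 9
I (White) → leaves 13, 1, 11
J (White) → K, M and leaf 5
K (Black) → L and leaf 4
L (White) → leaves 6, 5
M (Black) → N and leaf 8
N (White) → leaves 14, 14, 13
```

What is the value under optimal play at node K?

4

L: max(6, 5) = 6
K: min(6, 4) = 4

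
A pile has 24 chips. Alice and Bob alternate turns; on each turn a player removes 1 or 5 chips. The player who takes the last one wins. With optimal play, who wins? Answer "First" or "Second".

Second

Positions where the player to move wins (W) vs loses (L):
i:   0  1  2  3  4  5  6  7  8  9 10 11 12 13 14 15 16 17 18 19 20 21 22 23 24
     L  W  L  W  L  W  L  W  L  W  L  W  L  W  L  W  L  W  L  W  L  W  L  W  L
Position 24 is L, so the second player wins.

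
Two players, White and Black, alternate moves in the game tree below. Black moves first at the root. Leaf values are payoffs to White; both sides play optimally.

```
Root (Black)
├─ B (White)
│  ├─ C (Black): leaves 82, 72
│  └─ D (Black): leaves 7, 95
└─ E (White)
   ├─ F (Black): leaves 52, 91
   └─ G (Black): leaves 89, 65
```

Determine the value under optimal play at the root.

C (Black): min(82, 72) = 72
D (Black): min(7, 95) = 7
B (White): max(72, 7) = 72
F (Black): min(52, 91) = 52
G (Black): min(89, 65) = 65
E (White): max(52, 65) = 65
Root (Black): min(72, 65) = 65

65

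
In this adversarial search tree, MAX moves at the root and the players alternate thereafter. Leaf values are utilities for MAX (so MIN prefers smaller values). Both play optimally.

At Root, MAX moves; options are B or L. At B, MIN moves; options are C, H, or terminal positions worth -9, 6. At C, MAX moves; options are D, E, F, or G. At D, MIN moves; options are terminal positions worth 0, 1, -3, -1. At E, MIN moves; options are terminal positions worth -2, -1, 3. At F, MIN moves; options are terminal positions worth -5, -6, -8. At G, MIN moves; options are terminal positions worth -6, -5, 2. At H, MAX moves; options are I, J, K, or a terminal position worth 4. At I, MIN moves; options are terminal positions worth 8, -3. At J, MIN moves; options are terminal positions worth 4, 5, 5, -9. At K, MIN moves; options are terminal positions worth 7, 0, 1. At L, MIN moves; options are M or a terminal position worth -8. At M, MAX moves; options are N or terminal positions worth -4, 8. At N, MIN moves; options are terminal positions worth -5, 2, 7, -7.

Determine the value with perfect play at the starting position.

D (MIN): min(0, 1, -3, -1) = -3
E (MIN): min(-2, -1, 3) = -2
F (MIN): min(-5, -6, -8) = -8
G (MIN): min(-6, -5, 2) = -6
C (MAX): max(-3, -2, -8, -6) = -2
I (MIN): min(8, -3) = -3
J (MIN): min(4, 5, 5, -9) = -9
K (MIN): min(7, 0, 1) = 0
H (MAX): max(-3, -9, 0, 4) = 4
B (MIN): min(-2, 4, -9, 6) = -9
N (MIN): min(-5, 2, 7, -7) = -7
M (MAX): max(-7, -4, 8) = 8
L (MIN): min(8, -8) = -8
Root (MAX): max(-9, -8) = -8

-8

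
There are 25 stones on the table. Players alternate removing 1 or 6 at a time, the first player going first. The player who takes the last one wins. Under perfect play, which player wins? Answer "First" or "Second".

i:   0  1  2  3  4  5  6  7  8  9 10 11 12 13 14 15 16 17 18 19 20 21 22 23 24 25
     L  W  L  W  L  W  W  L  W  L  W  L  W  W  L  W  L  W  L  W  W  L  W  L  W  L
Position 25 is L, so the second player wins.

Second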